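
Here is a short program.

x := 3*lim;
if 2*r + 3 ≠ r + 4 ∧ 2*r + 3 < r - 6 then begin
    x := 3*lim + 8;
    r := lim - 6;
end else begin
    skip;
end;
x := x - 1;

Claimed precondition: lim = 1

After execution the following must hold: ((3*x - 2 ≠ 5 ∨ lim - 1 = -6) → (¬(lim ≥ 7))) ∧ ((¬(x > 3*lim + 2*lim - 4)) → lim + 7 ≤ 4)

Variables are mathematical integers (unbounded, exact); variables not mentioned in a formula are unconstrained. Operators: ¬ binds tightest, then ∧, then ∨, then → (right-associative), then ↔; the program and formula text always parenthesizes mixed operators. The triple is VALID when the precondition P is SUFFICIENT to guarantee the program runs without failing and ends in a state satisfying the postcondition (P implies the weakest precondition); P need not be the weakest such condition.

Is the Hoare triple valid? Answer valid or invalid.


Working backward. After the program, the postcondition ((3*x - 2 ≠ 5 ∨ lim - 1 = -6) → (¬(lim ≥ 7))) ∧ ((¬(x > 3*lim + 2*lim - 4)) → lim + 7 ≤ 4) must hold; in canonical form it is ((3*x ≠ 7 ∨ lim = -5) → (¬(lim ≥ 7))) ∧ ((¬(x > 5*lim - 4)) → lim ≤ -3).
Before x := x - 1: ((3*x ≠ 10 ∨ lim = -5) → (¬(lim ≥ 7))) ∧ ((¬(x > 5*lim - 3)) → lim ≤ -3)
Then branch requires ((9*lim ≠ -14 ∨ lim = -5) → (¬(lim ≥ 7))) ∧ ((¬(2*lim < 11)) → lim ≤ -3); else branch requires ((3*x ≠ 10 ∨ lim = -5) → (¬(lim ≥ 7))) ∧ ((¬(x > 5*lim - 3)) → lim ≤ -3).
Before the if: ((r ≠ 1 ∧ r < -9) → (((9*lim ≠ -14 ∨ lim = -5) → (¬(lim ≥ 7))) ∧ ((¬(2*lim < 11)) → lim ≤ -3))) ∧ ((¬(r ≠ 1 ∧ r < -9)) → (((3*x ≠ 10 ∨ lim = -5) → (¬(lim ≥ 7))) ∧ ((¬(x > 5*lim - 3)) → lim ≤ -3)))
Before x := 3*lim: ((r ≠ 1 ∧ r < -9) → (((9*lim ≠ -14 ∨ lim = -5) → (¬(lim ≥ 7))) ∧ ((¬(2*lim < 11)) → lim ≤ -3))) ∧ ((¬(r ≠ 1 ∧ r < -9)) → (((9*lim ≠ 10 ∨ lim = -5) → (¬(lim ≥ 7))) ∧ ((¬(2*lim < 3)) → lim ≤ -3)))
The weakest precondition is ((r ≠ 1 ∧ r < -9) → (((9*lim ≠ -14 ∨ lim = -5) → (¬(lim ≥ 7))) ∧ ((¬(2*lim < 11)) → lim ≤ -3))) ∧ ((¬(r ≠ 1 ∧ r < -9)) → (((9*lim ≠ 10 ∨ lim = -5) → (¬(lim ≥ 7))) ∧ ((¬(2*lim < 3)) → lim ≤ -3))).
Check whether lim = 1 implies it.
Every state satisfying the precondition satisfies the weakest precondition: the implication holds.
Answer: valid


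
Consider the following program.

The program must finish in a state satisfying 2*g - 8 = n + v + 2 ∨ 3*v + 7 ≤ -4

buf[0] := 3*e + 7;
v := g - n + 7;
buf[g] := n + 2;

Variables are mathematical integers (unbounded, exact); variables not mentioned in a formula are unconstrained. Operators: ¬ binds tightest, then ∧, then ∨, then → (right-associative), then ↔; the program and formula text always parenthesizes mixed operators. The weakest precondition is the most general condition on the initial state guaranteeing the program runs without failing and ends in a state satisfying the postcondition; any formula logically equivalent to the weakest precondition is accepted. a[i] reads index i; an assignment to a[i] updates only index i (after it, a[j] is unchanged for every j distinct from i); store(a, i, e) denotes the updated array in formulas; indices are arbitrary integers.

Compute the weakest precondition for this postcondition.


Working backward. After the program, the postcondition 2*g - 8 = n + v + 2 ∨ 3*v + 7 ≤ -4 must hold; in canonical form it is 2*g = n + v + 10 ∨ 3*v ≤ -11.
Before buf[g] := n + 2: 2*g = n + v + 10 ∨ 3*v ≤ -11
Before v := g - n + 7: g = 17 ∨ 3*g ≤ 3*n - 32
Before buf[0] := 3*e + 7: g = 17 ∨ 3*g ≤ 3*n - 32
Answer: WP = g = 17 ∨ 3*g ≤ 3*n - 32


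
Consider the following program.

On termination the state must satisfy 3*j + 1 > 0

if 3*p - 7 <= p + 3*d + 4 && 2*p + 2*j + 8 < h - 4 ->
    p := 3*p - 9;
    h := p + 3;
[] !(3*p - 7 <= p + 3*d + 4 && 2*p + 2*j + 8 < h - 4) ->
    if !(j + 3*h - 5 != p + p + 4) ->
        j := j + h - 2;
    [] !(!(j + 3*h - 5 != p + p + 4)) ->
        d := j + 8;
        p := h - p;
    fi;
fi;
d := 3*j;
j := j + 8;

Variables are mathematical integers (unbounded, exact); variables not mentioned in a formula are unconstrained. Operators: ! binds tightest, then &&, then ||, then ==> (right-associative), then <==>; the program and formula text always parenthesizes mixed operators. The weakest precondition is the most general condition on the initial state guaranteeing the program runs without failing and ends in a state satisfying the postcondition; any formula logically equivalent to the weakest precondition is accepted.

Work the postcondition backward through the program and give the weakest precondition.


Working backward. After the program, the postcondition 3*j + 1 > 0 must hold; in canonical form it is 3*j > -1.
Before j := j + 8: 3*j > -25
Before d := 3*j: 3*j > -25
Then branch requires 3*j > -25; else branch requires ((!(3*h + j != 2*p + 9)) ==> 3*h + 3*j > -19) && (3*h + j != 2*p + 9 ==> 3*j > -25).
Before the if: ((2*p <= 3*d + 11 && 2*j + 2*p < h - 12) ==> 3*j > -25) && ((!(2*p <= 3*d + 11 && 2*j + 2*p < h - 12)) ==> (((!(3*h + j != 2*p + 9)) ==> 3*h + 3*j > -19) && (3*h + j != 2*p + 9 ==> 3*j > -25)))
Answer: WP = ((2*p <= 3*d + 11 && 2*j + 2*p < h - 12) ==> 3*j > -25) && ((!(2*p <= 3*d + 11 && 2*j + 2*p < h - 12)) ==> (((!(3*h + j != 2*p + 9)) ==> 3*h + 3*j > -19) && (3*h + j != 2*p + 9 ==> 3*j > -25)))


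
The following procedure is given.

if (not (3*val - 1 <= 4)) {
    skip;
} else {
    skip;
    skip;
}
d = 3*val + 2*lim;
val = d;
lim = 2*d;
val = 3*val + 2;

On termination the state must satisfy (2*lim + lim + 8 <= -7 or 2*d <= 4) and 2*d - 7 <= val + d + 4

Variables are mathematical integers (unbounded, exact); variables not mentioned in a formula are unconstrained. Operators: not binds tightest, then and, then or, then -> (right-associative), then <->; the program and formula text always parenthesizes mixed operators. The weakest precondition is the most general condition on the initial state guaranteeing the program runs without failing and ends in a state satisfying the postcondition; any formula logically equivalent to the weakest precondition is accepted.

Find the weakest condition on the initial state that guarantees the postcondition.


Working backward. After the program, the postcondition (2*lim + lim + 8 <= -7 or 2*d <= 4) and 2*d - 7 <= val + d + 4 must hold; in canonical form it is (3*lim <= -15 or 2*d <= 4) and d <= val + 11.
Before val := 3*val + 2: (3*lim <= -15 or 2*d <= 4) and d <= 3*val + 13
Before lim := 2*d: (6*d <= -15 or 2*d <= 4) and d <= 3*val + 13
Before val := d: (6*d <= -15 or 2*d <= 4) and 2*d >= -13
Before d := 3*val + 2*lim: (12*lim + 18*val <= -15 or 4*lim + 6*val <= 4) and 4*lim + 6*val >= -13
Then branch requires (12*lim + 18*val <= -15 or 4*lim + 6*val <= 4) and 4*lim + 6*val >= -13; else branch requires (12*lim + 18*val <= -15 or 4*lim + 6*val <= 4) and 4*lim + 6*val >= -13.
Before the if: ((not (3*val <= 5)) -> ((12*lim + 18*val <= -15 or 4*lim + 6*val <= 4) and 4*lim + 6*val >= -13)) and (3*val <= 5 -> ((12*lim + 18*val <= -15 or 4*lim + 6*val <= 4) and 4*lim + 6*val >= -13))
Answer: WP = ((not (3*val <= 5)) -> ((12*lim + 18*val <= -15 or 4*lim + 6*val <= 4) and 4*lim + 6*val >= -13)) and (3*val <= 5 -> ((12*lim + 18*val <= -15 or 4*lim + 6*val <= 4) and 4*lim + 6*val >= -13))


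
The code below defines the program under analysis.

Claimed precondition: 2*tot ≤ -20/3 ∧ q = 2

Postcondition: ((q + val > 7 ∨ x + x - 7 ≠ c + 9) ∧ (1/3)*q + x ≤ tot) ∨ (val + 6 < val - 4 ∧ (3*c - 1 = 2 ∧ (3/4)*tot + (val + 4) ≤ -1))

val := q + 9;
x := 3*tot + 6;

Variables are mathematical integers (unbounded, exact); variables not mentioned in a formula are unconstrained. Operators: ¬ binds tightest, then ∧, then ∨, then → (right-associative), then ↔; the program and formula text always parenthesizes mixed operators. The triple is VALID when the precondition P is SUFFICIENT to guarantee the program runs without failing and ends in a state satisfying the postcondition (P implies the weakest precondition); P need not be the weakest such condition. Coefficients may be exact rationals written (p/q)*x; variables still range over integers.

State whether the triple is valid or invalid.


Working backward. After the program, the postcondition ((q + val > 7 ∨ x + x - 7 ≠ c + 9) ∧ (1/3)*q + x ≤ tot) ∨ (val + 6 < val - 4 ∧ (3*c - 1 = 2 ∧ (3/4)*tot + (val + 4) ≤ -1)) must hold; in canonical form it is (q + val > 7 ∨ 2*x ≠ c + 16) ∧ (1/3)*q + x ≤ tot.
Before x := 3*tot + 6: (q + val > 7 ∨ 6*tot ≠ c + 4) ∧ (1/3)*q + 2*tot ≤ -6
Before val := q + 9: (2*q > -2 ∨ 6*tot ≠ c + 4) ∧ (1/3)*q + 2*tot ≤ -6
The weakest precondition is (2*q > -2 ∨ 6*tot ≠ c + 4) ∧ (1/3)*q + 2*tot ≤ -6.
Check whether 2*tot ≤ -20/3 ∧ q = 2 implies it.
Every state satisfying the precondition satisfies the weakest precondition: the implication holds.
Answer: valid


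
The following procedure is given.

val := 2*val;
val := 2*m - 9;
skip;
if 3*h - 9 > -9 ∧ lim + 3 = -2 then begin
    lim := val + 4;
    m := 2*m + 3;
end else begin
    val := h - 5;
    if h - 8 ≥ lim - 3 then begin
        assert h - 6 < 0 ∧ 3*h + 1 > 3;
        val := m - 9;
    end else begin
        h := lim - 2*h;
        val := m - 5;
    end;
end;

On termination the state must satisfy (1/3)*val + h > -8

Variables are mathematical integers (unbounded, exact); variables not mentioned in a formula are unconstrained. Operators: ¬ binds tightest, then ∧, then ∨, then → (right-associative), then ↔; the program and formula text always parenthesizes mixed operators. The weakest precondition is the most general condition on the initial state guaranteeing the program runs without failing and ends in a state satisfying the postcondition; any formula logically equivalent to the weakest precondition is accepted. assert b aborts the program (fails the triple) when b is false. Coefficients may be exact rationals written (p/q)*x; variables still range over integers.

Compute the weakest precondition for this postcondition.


Working backward. After the program, the postcondition (1/3)*val + h > -8 must hold; in canonical form it is h + (1/3)*val > -8.
Then branch requires h + (1/3)*val > -8; else branch requires (h ≥ lim + 5 → (h < 6 ∧ 3*h > 2 ∧ h + (1/3)*m > -5)) ∧ ((¬(h ≥ lim + 5)) → lim + (1/3)*m > 2*h - 19/3).
Before the if: ((3*h > 0 ∧ lim = -5) → h + (1/3)*val > -8) ∧ ((¬(3*h > 0 ∧ lim = -5)) → ((h ≥ lim + 5 → (h < 6 ∧ 3*h > 2 ∧ h + (1/3)*m > -5)) ∧ ((¬(h ≥ lim + 5)) → lim + (1/3)*m > 2*h - 19/3)))
Before skip: ((3*h > 0 ∧ lim = -5) → h + (1/3)*val > -8) ∧ ((¬(3*h > 0 ∧ lim = -5)) → ((h ≥ lim + 5 → (h < 6 ∧ 3*h > 2 ∧ h + (1/3)*m > -5)) ∧ ((¬(h ≥ lim + 5)) → lim + (1/3)*m > 2*h - 19/3)))
Before val := 2*m - 9: ((3*h > 0 ∧ lim = -5) → h + (2/3)*m > -5) ∧ ((¬(3*h > 0 ∧ lim = -5)) → ((h ≥ lim + 5 → (h < 6 ∧ 3*h > 2 ∧ h + (1/3)*m > -5)) ∧ ((¬(h ≥ lim + 5)) → lim + (1/3)*m > 2*h - 19/3)))
Before val := 2*val: ((3*h > 0 ∧ lim = -5) → h + (2/3)*m > -5) ∧ ((¬(3*h > 0 ∧ lim = -5)) → ((h ≥ lim + 5 → (h < 6 ∧ 3*h > 2 ∧ h + (1/3)*m > -5)) ∧ ((¬(h ≥ lim + 5)) → lim + (1/3)*m > 2*h - 19/3)))
Answer: WP = ((3*h > 0 ∧ lim = -5) → h + (2/3)*m > -5) ∧ ((¬(3*h > 0 ∧ lim = -5)) → ((h ≥ lim + 5 → (h < 6 ∧ 3*h > 2 ∧ h + (1/3)*m > -5)) ∧ ((¬(h ≥ lim + 5)) → lim + (1/3)*m > 2*h - 19/3)))


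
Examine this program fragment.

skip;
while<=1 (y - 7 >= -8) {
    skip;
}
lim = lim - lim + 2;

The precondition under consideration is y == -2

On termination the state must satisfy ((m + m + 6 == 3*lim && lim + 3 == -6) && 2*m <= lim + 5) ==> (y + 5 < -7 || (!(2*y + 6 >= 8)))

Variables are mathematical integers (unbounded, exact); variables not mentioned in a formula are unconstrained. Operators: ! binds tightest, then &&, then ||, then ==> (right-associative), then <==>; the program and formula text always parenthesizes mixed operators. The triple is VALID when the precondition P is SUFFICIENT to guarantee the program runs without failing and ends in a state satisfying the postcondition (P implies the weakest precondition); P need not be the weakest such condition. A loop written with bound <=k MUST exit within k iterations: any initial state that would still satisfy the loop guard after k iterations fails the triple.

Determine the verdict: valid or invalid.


Working backward. After the program, the postcondition ((m + m + 6 == 3*lim && lim + 3 == -6) && 2*m <= lim + 5) ==> (y + 5 < -7 || (!(2*y + 6 >= 8))) must hold; in canonical form it is (2*m == 3*lim - 6 && lim == -9 && 2*m <= lim + 5) ==> (y < -12 || (!(2*y >= 2))).
Before lim := lim - lim + 2: true
Before the loop (bound <=1), unroll the exhaustion recursion (WP_0 = exit-now case; WP_j = one more guarded iteration, up to j = 1):
  WP_0: !(y >= -1)
  WP_1: y >= -1 ==> (!(y >= -1))
So before the loop: y >= -1 ==> (!(y >= -1))
Before skip: y >= -1 ==> (!(y >= -1))
The weakest precondition is y >= -1 ==> (!(y >= -1)).
Check whether y == -2 implies it.
Every state satisfying the precondition satisfies the weakest precondition: the implication holds.
Answer: valid


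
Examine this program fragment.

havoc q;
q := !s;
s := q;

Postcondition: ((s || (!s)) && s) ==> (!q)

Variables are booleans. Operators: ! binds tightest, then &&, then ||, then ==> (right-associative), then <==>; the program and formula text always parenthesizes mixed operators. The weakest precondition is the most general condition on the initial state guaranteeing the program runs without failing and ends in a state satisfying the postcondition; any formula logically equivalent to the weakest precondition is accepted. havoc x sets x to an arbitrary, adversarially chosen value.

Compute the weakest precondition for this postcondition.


Working backward. After the program, the postcondition ((s || (!s)) && s) ==> (!q) must hold; in canonical form it is s ==> (!q).
Before s := q: q ==> (!q)
Before q := !s: (!s) ==> s
Before havoc q: (!s) ==> s
Answer: WP = (!s) ==> s


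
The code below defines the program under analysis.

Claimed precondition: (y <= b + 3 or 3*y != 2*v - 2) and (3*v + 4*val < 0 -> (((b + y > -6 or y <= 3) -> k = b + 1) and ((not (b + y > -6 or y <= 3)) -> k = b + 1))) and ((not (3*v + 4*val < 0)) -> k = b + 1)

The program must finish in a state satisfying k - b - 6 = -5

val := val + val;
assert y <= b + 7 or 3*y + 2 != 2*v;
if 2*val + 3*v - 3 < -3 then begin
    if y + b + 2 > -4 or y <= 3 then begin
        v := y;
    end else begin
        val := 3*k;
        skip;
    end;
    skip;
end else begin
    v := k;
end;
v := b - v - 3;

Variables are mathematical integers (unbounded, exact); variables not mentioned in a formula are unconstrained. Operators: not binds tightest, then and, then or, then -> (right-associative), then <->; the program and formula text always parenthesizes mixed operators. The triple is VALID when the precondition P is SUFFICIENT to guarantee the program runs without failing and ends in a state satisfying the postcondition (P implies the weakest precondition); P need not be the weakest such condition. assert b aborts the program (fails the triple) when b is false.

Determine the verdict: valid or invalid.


Working backward. After the program, the postcondition k - b - 6 = -5 must hold; in canonical form it is k = b + 1.
Before v := b - v - 3: k = b + 1
Then branch requires ((b + y > -6 or y <= 3) -> k = b + 1) and ((not (b + y > -6 or y <= 3)) -> k = b + 1); else branch requires k = b + 1.
Before the if: (3*v + 2*val < 0 -> (((b + y > -6 or y <= 3) -> k = b + 1) and ((not (b + y > -6 or y <= 3)) -> k = b + 1))) and ((not (3*v + 2*val < 0)) -> k = b + 1)
Before assert y <= b + 7 or 3*y + 2 != 2*v: (y <= b + 7 or 3*y != 2*v - 2) and (3*v + 2*val < 0 -> (((b + y > -6 or y <= 3) -> k = b + 1) and ((not (b + y > -6 or y <= 3)) -> k = b + 1))) and ((not (3*v + 2*val < 0)) -> k = b + 1)
Before val := val + val: (y <= b + 7 or 3*y != 2*v - 2) and (3*v + 4*val < 0 -> (((b + y > -6 or y <= 3) -> k = b + 1) and ((not (b + y > -6 or y <= 3)) -> k = b + 1))) and ((not (3*v + 4*val < 0)) -> k = b + 1)
The weakest precondition is (y <= b + 7 or 3*y != 2*v - 2) and (3*v + 4*val < 0 -> (((b + y > -6 or y <= 3) -> k = b + 1) and ((not (b + y > -6 or y <= 3)) -> k = b + 1))) and ((not (3*v + 4*val < 0)) -> k = b + 1).
Check whether (y <= b + 3 or 3*y != 2*v - 2) and (3*v + 4*val < 0 -> (((b + y > -6 or y <= 3) -> k = b + 1) and ((not (b + y > -6 or y <= 3)) -> k = b + 1))) and ((not (3*v + 4*val < 0)) -> k = b + 1) implies it.
Every state satisfying the precondition satisfies the weakest precondition: the implication holds.
Answer: valid


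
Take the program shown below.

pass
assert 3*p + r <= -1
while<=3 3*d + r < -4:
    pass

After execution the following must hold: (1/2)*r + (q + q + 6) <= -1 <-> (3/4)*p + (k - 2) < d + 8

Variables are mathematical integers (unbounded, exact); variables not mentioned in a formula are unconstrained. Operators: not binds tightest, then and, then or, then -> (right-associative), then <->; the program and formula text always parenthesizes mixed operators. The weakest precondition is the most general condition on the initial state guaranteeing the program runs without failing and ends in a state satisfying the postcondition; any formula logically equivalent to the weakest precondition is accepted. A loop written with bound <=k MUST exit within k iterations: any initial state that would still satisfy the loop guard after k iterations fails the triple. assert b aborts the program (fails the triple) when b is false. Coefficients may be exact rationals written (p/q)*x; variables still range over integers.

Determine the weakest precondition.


Working backward. After the program, the postcondition (1/2)*r + (q + q + 6) <= -1 <-> (3/4)*p + (k - 2) < d + 8 must hold; in canonical form it is 2*q + (1/2)*r <= -7 <-> k + (3/4)*p < d + 10.
Before the loop (bound <=3), unroll the exhaustion recursion (WP_0 = exit-now case; WP_j = one more guarded iteration, up to j = 3):
  WP_0: (not (3*d + r < -4)) and (2*q + (1/2)*r <= -7 <-> k + (3/4)*p < d + 10)
  WP_1: (3*d + r < -4 -> ((not (3*d + r < -4)) and (2*q + (1/2)*r <= -7 <-> k + (3/4)*p < d + 10))) and ((not (3*d + r < -4)) -> (2*q + (1/2)*r <= -7 <-> k + (3/4)*p < d + 10))
  WP_2: (3*d + r < -4 -> ((3*d + r < -4 -> ((not (3*d + r < -4)) and (2*q + (1/2)*r <= -7 <-> k + (3/4)*p < d + 10))) and ((not (3*d + r < -4)) -> (2*q + (1/2)*r <= -7 <-> k + (3/4)*p < d + 10)))) and ((not (3*d + r < -4)) -> (2*q + (1/2)*r <= -7 <-> k + (3/4)*p < d + 10))
  WP_3: (3*d + r < -4 -> ((3*d + r < -4 -> ((3*d + r < -4 -> ((not (3*d + r < -4)) and (2*q + (1/2)*r <= -7 <-> k + (3/4)*p < d + 10))) and ((not (3*d + r < -4)) -> (2*q + (1/2)*r <= -7 <-> k + (3/4)*p < d + 10)))) and ((not (3*d + r < -4)) -> (2*q + (1/2)*r <= -7 <-> k + (3/4)*p < d + 10)))) and ((not (3*d + r < -4)) -> (2*q + (1/2)*r <= -7 <-> k + (3/4)*p < d + 10))
So before the loop: (3*d + r < -4 -> ((3*d + r < -4 -> ((3*d + r < -4 -> ((not (3*d + r < -4)) and (2*q + (1/2)*r <= -7 <-> k + (3/4)*p < d + 10))) and ((not (3*d + r < -4)) -> (2*q + (1/2)*r <= -7 <-> k + (3/4)*p < d + 10)))) and ((not (3*d + r < -4)) -> (2*q + (1/2)*r <= -7 <-> k + (3/4)*p < d + 10)))) and ((not (3*d + r < -4)) -> (2*q + (1/2)*r <= -7 <-> k + (3/4)*p < d + 10))
Before assert 3*p + r <= -1: 3*p + r <= -1 and (3*d + r < -4 -> ((3*d + r < -4 -> ((3*d + r < -4 -> ((not (3*d + r < -4)) and (2*q + (1/2)*r <= -7 <-> k + (3/4)*p < d + 10))) and ((not (3*d + r < -4)) -> (2*q + (1/2)*r <= -7 <-> k + (3/4)*p < d + 10)))) and ((not (3*d + r < -4)) -> (2*q + (1/2)*r <= -7 <-> k + (3/4)*p < d + 10)))) and ((not (3*d + r < -4)) -> (2*q + (1/2)*r <= -7 <-> k + (3/4)*p < d + 10))
Before skip: 3*p + r <= -1 and (3*d + r < -4 -> ((3*d + r < -4 -> ((3*d + r < -4 -> ((not (3*d + r < -4)) and (2*q + (1/2)*r <= -7 <-> k + (3/4)*p < d + 10))) and ((not (3*d + r < -4)) -> (2*q + (1/2)*r <= -7 <-> k + (3/4)*p < d + 10)))) and ((not (3*d + r < -4)) -> (2*q + (1/2)*r <= -7 <-> k + (3/4)*p < d + 10)))) and ((not (3*d + r < -4)) -> (2*q + (1/2)*r <= -7 <-> k + (3/4)*p < d + 10))
Answer: WP = 3*p + r <= -1 and (3*d + r < -4 -> ((3*d + r < -4 -> ((3*d + r < -4 -> ((not (3*d + r < -4)) and (2*q + (1/2)*r <= -7 <-> k + (3/4)*p < d + 10))) and ((not (3*d + r < -4)) -> (2*q + (1/2)*r <= -7 <-> k + (3/4)*p < d + 10)))) and ((not (3*d + r < -4)) -> (2*q + (1/2)*r <= -7 <-> k + (3/4)*p < d + 10)))) and ((not (3*d + r < -4)) -> (2*q + (1/2)*r <= -7 <-> k + (3/4)*p < d + 10))


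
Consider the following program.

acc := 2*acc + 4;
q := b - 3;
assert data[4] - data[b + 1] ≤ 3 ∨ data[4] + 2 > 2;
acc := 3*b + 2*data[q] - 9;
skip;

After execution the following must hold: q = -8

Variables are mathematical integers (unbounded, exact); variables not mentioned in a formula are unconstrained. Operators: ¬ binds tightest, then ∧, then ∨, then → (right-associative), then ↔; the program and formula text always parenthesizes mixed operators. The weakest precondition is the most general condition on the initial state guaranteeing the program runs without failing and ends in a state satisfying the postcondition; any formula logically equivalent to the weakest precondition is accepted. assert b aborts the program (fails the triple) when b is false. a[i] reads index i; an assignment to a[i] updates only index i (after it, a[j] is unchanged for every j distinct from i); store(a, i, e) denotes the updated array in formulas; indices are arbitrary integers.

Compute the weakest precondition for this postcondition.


Working backward. After the program, q = -8 must hold.
Before skip: q = -8
Before acc := 3*b + 2*data[q] - 9: q = -8
Before assert data[4] - data[b + 1] ≤ 3 ∨ data[4] + 2 > 2: (data[4] ≤ data[b + 1] + 3 ∨ data[4] > 0) ∧ q = -8
Before q := b - 3: (data[4] ≤ data[b + 1] + 3 ∨ data[4] > 0) ∧ b = -5
Before acc := 2*acc + 4: (data[4] ≤ data[b + 1] + 3 ∨ data[4] > 0) ∧ b = -5
Answer: WP = (data[4] ≤ data[b + 1] + 3 ∨ data[4] > 0) ∧ b = -5


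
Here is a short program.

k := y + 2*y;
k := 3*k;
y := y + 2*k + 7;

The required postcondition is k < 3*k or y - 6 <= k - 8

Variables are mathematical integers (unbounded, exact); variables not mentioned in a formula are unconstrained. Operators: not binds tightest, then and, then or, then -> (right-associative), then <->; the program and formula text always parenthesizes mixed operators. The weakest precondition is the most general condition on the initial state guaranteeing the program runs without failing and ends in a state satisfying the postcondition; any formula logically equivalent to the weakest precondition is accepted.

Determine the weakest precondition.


Working backward. After the program, the postcondition k < 3*k or y - 6 <= k - 8 must hold; in canonical form it is 2*k > 0 or y <= k - 2.
Before y := y + 2*k + 7: 2*k > 0 or k + y <= -9
Before k := 3*k: 6*k > 0 or 3*k + y <= -9
Before k := y + 2*y: 18*y > 0 or 10*y <= -9
Answer: WP = 18*y > 0 or 10*y <= -9


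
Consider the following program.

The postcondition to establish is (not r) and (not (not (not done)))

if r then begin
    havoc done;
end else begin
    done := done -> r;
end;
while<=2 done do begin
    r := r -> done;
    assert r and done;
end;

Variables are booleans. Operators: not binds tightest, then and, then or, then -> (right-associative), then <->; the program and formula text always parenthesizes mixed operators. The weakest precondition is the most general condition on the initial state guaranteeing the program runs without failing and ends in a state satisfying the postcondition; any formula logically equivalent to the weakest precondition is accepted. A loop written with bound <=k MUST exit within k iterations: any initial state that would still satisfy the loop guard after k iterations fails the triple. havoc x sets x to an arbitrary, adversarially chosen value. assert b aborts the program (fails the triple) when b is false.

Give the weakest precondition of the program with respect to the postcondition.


Working backward. After the program, the postcondition (not r) and (not (not (not done))) must hold; in canonical form it is (not r) and (not done).
Before the loop (bound <=2), unroll the exhaustion recursion (WP_0 = exit-now case; WP_j = one more guarded iteration, up to j = 2):
  WP_0: (not done) and (not r)
  WP_1: (not done) and ((not done) -> ((not r) and (not done)))
  WP_2: (not done) and ((not done) -> ((not r) and (not done)))
So before the loop: (not done) and ((not done) -> ((not r) and (not done)))
Then branch requires false; else branch requires (not (done -> r)) and ((not (done -> r)) -> ((not r) and (not (done -> r)))).
Before the if: (not r) and ((not r) -> ((not (done -> r)) and ((not (done -> r)) -> ((not r) and (not (done -> r))))))
Answer: WP = (not r) and ((not r) -> ((not (done -> r)) and ((not (done -> r)) -> ((not r) and (not (done -> r))))))


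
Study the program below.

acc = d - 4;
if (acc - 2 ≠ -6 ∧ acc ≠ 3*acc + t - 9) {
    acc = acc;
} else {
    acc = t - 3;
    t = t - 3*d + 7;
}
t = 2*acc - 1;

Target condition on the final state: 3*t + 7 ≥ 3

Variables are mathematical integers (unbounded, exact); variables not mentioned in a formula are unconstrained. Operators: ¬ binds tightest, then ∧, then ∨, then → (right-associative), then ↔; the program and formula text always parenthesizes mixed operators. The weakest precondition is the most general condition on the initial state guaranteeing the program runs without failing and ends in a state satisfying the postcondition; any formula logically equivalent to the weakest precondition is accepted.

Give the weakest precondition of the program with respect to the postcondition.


Working backward. After the program, the postcondition 3*t + 7 ≥ 3 must hold; in canonical form it is 3*t ≥ -4.
Before t := 2*acc - 1: 6*acc ≥ -1
Then branch requires 6*acc ≥ -1; else branch requires 6*t ≥ 17.
Before the if: ((acc ≠ -4 ∧ 2*acc + t ≠ 9) → 6*acc ≥ -1) ∧ ((¬(acc ≠ -4 ∧ 2*acc + t ≠ 9)) → 6*t ≥ 17)
Before acc := d - 4: ((d ≠ 0 ∧ 2*d + t ≠ 17) → 6*d ≥ 23) ∧ ((¬(d ≠ 0 ∧ 2*d + t ≠ 17)) → 6*t ≥ 17)
Answer: WP = ((d ≠ 0 ∧ 2*d + t ≠ 17) → 6*d ≥ 23) ∧ ((¬(d ≠ 0 ∧ 2*d + t ≠ 17)) → 6*t ≥ 17)


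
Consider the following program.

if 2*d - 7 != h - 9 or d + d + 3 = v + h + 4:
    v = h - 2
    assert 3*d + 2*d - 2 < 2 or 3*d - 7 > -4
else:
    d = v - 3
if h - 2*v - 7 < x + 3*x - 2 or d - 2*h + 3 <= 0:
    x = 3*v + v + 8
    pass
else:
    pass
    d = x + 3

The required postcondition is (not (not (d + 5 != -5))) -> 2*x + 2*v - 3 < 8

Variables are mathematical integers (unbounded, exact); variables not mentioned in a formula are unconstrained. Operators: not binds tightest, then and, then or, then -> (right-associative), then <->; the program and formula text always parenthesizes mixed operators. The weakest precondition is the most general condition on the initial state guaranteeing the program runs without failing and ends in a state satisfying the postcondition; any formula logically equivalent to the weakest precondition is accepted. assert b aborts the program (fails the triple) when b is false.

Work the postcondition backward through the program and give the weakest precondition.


Working backward. After the program, the postcondition (not (not (d + 5 != -5))) -> 2*x + 2*v - 3 < 8 must hold; in canonical form it is d != -10 -> 2*v + 2*x < 11.
Then branch requires d != -10 -> 10*v < -5; else branch requires x != -13 -> 2*v + 2*x < 11.
Before the if: ((h < 2*v + 4*x + 5 or d <= 2*h - 3) -> (d != -10 -> 10*v < -5)) and ((not (h < 2*v + 4*x + 5 or d <= 2*h - 3)) -> (x != -13 -> 2*v + 2*x < 11))
Then branch requires (5*d < 4 or 3*d > 3) and ((h + 4*x > -1 or d <= 2*h - 3) -> (d != -10 -> 10*h < 15)) and ((not (h + 4*x > -1 or d <= 2*h - 3)) -> (x != -13 -> 2*h + 2*x < 15)); else branch requires ((h < 2*v + 4*x + 5 or v <= 2*h) -> (v != -7 -> 10*v < -5)) and ((not (h < 2*v + 4*x + 5 or v <= 2*h)) -> (x != -13 -> 2*v + 2*x < 11)).
Before the if: ((2*d != h - 2 or 2*d = h + v + 1) -> ((5*d < 4 or 3*d > 3) and ((h + 4*x > -1 or d <= 2*h - 3) -> (d != -10 -> 10*h < 15)) and ((not (h + 4*x > -1 or d <= 2*h - 3)) -> (x != -13 -> 2*h + 2*x < 15)))) and ((not (2*d != h - 2 or 2*d = h + v + 1)) -> (((h < 2*v + 4*x + 5 or v <= 2*h) -> (v != -7 -> 10*v < -5)) and ((not (h < 2*v + 4*x + 5 or v <= 2*h)) -> (x != -13 -> 2*v + 2*x < 11))))
Answer: WP = ((2*d != h - 2 or 2*d = h + v + 1) -> ((5*d < 4 or 3*d > 3) and ((h + 4*x > -1 or d <= 2*h - 3) -> (d != -10 -> 10*h < 15)) and ((not (h + 4*x > -1 or d <= 2*h - 3)) -> (x != -13 -> 2*h + 2*x < 15)))) and ((not (2*d != h - 2 or 2*d = h + v + 1)) -> (((h < 2*v + 4*x + 5 or v <= 2*h) -> (v != -7 -> 10*v < -5)) and ((not (h < 2*v + 4*x + 5 or v <= 2*h)) -> (x != -13 -> 2*v + 2*x < 11))))


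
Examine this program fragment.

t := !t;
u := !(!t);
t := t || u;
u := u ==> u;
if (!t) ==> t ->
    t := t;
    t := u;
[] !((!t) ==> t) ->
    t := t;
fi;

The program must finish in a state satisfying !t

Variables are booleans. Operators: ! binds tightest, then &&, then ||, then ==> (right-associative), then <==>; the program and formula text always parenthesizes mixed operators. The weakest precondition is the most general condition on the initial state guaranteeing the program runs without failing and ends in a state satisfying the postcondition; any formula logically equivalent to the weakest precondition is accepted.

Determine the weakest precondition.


Working backward. After the program, !t must hold.
Then branch requires !u; else branch requires !t.
Before the if: (((!t) ==> t) ==> (!u)) && ((!((!t) ==> t)) ==> (!t))
Before u := u ==> u: (!((!t) ==> t)) && ((!((!t) ==> t)) ==> (!t))
Before t := t || u: (!((!(t || u)) ==> (t || u))) && ((!((!(t || u)) ==> (t || u))) ==> (!(t || u)))
Before u := !(!t): (!((!t) ==> t)) && ((!((!t) ==> t)) ==> (!t))
Before t := !t: (!(t ==> (!t))) && ((!(t ==> (!t))) ==> t)
Answer: WP = (!(t ==> (!t))) && ((!(t ==> (!t))) ==> t)


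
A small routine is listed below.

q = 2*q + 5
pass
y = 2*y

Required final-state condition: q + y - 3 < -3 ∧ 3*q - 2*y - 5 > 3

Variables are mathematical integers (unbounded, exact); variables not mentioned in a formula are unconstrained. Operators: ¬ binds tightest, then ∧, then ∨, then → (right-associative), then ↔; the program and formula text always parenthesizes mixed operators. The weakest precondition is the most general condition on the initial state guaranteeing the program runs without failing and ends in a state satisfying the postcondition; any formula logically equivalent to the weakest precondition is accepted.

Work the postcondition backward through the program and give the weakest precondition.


Working backward. After the program, the postcondition q + y - 3 < -3 ∧ 3*q - 2*y - 5 > 3 must hold; in canonical form it is q + y < 0 ∧ 3*q > 2*y + 8.
Before y := 2*y: q + 2*y < 0 ∧ 3*q > 4*y + 8
Before skip: q + 2*y < 0 ∧ 3*q > 4*y + 8
Before q := 2*q + 5: 2*q + 2*y < -5 ∧ 6*q > 4*y - 7
Answer: WP = 2*q + 2*y < -5 ∧ 6*q > 4*y - 7


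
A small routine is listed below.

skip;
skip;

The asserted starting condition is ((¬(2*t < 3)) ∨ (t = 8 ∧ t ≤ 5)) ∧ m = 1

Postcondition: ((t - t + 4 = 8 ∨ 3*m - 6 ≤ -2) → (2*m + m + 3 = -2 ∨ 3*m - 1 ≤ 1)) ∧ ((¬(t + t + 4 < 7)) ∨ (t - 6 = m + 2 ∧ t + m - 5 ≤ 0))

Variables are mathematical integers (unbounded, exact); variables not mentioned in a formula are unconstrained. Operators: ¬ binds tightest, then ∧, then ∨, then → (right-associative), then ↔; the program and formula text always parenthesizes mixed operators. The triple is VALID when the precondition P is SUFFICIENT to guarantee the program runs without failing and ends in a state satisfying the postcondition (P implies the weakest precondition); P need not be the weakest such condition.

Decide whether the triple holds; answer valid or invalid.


Working backward. After the program, the postcondition ((t - t + 4 = 8 ∨ 3*m - 6 ≤ -2) → (2*m + m + 3 = -2 ∨ 3*m - 1 ≤ 1)) ∧ ((¬(t + t + 4 < 7)) ∨ (t - 6 = m + 2 ∧ t + m - 5 ≤ 0)) must hold; in canonical form it is (3*m ≤ 4 → (3*m = -5 ∨ 3*m ≤ 2)) ∧ ((¬(2*t < 3)) ∨ (t = m + 8 ∧ m + t ≤ 5)).
Before skip: (3*m ≤ 4 → (3*m = -5 ∨ 3*m ≤ 2)) ∧ ((¬(2*t < 3)) ∨ (t = m + 8 ∧ m + t ≤ 5))
Before skip: (3*m ≤ 4 → (3*m = -5 ∨ 3*m ≤ 2)) ∧ ((¬(2*t < 3)) ∨ (t = m + 8 ∧ m + t ≤ 5))
The weakest precondition is (3*m ≤ 4 → (3*m = -5 ∨ 3*m ≤ 2)) ∧ ((¬(2*t < 3)) ∨ (t = m + 8 ∧ m + t ≤ 5)).
Check whether ((¬(2*t < 3)) ∨ (t = 8 ∧ t ≤ 5)) ∧ m = 1 implies it.
Countermodel: at the initial state m = 1, t = 2, the precondition holds but the weakest precondition fails.
Answer: invalid


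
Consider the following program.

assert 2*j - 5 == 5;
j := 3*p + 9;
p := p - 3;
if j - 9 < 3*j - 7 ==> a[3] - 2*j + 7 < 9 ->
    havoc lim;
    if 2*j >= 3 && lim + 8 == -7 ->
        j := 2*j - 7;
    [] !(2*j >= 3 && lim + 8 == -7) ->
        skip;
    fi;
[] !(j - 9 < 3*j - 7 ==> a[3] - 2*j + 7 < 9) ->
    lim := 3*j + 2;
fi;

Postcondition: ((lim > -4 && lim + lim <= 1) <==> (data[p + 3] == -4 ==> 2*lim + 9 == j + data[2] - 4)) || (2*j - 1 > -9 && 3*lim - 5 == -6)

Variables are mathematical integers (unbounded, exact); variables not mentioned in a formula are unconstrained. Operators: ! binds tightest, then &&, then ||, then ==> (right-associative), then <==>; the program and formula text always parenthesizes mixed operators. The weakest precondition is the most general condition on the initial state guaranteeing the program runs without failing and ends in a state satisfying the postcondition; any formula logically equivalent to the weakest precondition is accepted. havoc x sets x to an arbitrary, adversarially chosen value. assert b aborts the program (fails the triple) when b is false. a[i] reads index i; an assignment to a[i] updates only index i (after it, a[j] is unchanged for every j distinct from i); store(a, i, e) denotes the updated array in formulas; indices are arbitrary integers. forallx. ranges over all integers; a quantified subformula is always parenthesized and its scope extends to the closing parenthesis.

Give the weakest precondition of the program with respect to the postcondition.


Working backward. After the program, the postcondition ((lim > -4 && lim + lim <= 1) <==> (data[p + 3] == -4 ==> 2*lim + 9 == j + data[2] - 4)) || (2*j - 1 > -9 && 3*lim - 5 == -6) must hold; in canonical form it is ((lim > -4 && 2*lim <= 1) <==> (data[p + 3] == -4 ==> 2*lim == data[2] + j - 13)) || (2*j > -8 && 3*lim == -1).
Then branch requires forall lim_1. (((2*j >= 3 && lim_1 == -15) ==> (((lim_1 > -4 && 2*lim_1 <= 1) <==> (data[p + 3] == -4 ==> 2*lim_1 == data[2] + 2*j - 20)) || (4*j > 6 && 3*lim_1 == -1))) && ((!(2*j >= 3 && lim_1 == -15)) ==> (((lim_1 > -4 && 2*lim_1 <= 1) <==> (data[p + 3] == -4 ==> 2*lim_1 == data[2] + j - 13)) || (2*j > -8 && 3*lim_1 == -1)))); else branch requires ((3*j > -6 && 6*j <= -3) <==> (data[p + 3] == -4 ==> 5*j == data[2] - 17)) || (2*j > -8 && 9*j == -7).
Before the if: ((2*j > -2 ==> a[3] < 2*j + 2) ==> (forall lim_1. (((2*j >= 3 && lim_1 == -15) ==> (((lim_1 > -4 && 2*lim_1 <= 1) <==> (data[p + 3] == -4 ==> 2*lim_1 == data[2] + 2*j - 20)) || (4*j > 6 && 3*lim_1 == -1))) && ((!(2*j >= 3 && lim_1 == -15)) ==> (((lim_1 > -4 && 2*lim_1 <= 1) <==> (data[p + 3] == -4 ==> 2*lim_1 == data[2] + j - 13)) || (2*j > -8 && 3*lim_1 == -1)))))) && ((!(2*j > -2 ==> a[3] < 2*j + 2)) ==> (((3*j > -6 && 6*j <= -3) <==> (data[p + 3] == -4 ==> 5*j == data[2] - 17)) || (2*j > -8 && 9*j == -7)))
Before p := p - 3: ((2*j > -2 ==> a[3] < 2*j + 2) ==> (forall lim_1. (((2*j >= 3 && lim_1 == -15) ==> (((lim_1 > -4 && 2*lim_1 <= 1) <==> (data[p] == -4 ==> 2*lim_1 == data[2] + 2*j - 20)) || (4*j > 6 && 3*lim_1 == -1))) && ((!(2*j >= 3 && lim_1 == -15)) ==> (((lim_1 > -4 && 2*lim_1 <= 1) <==> (data[p] == -4 ==> 2*lim_1 == data[2] + j - 13)) || (2*j > -8 && 3*lim_1 == -1)))))) && ((!(2*j > -2 ==> a[3] < 2*j + 2)) ==> (((3*j > -6 && 6*j <= -3) <==> (data[p] == -4 ==> 5*j == data[2] - 17)) || (2*j > -8 && 9*j == -7)))
Before j := 3*p + 9: ((6*p > -20 ==> a[3] < 6*p + 20) ==> (forall lim_1. (((6*p >= -15 && lim_1 == -15) ==> (((lim_1 > -4 && 2*lim_1 <= 1) <==> (data[p] == -4 ==> 2*lim_1 == data[2] + 6*p - 2)) || (12*p > -30 && 3*lim_1 == -1))) && ((!(6*p >= -15 && lim_1 == -15)) ==> (((lim_1 > -4 && 2*lim_1 <= 1) <==> (data[p] == -4 ==> 2*lim_1 == data[2] + 3*p - 4)) || (6*p > -26 && 3*lim_1 == -1)))))) && ((!(6*p > -20 ==> a[3] < 6*p + 20)) ==> (((9*p > -33 && 18*p <= -57) <==> (data[p] == -4 ==> 15*p == data[2] - 62)) || (6*p > -26 && 27*p == -88)))
Before assert 2*j - 5 == 5: 2*j == 10 && ((6*p > -20 ==> a[3] < 6*p + 20) ==> (forall lim_1. (((6*p >= -15 && lim_1 == -15) ==> (((lim_1 > -4 && 2*lim_1 <= 1) <==> (data[p] == -4 ==> 2*lim_1 == data[2] + 6*p - 2)) || (12*p > -30 && 3*lim_1 == -1))) && ((!(6*p >= -15 && lim_1 == -15)) ==> (((lim_1 > -4 && 2*lim_1 <= 1) <==> (data[p] == -4 ==> 2*lim_1 == data[2] + 3*p - 4)) || (6*p > -26 && 3*lim_1 == -1)))))) && ((!(6*p > -20 ==> a[3] < 6*p + 20)) ==> (((9*p > -33 && 18*p <= -57) <==> (data[p] == -4 ==> 15*p == data[2] - 62)) || (6*p > -26 && 27*p == -88)))
Answer: WP = 2*j == 10 && ((6*p > -20 ==> a[3] < 6*p + 20) ==> (forall lim_1. (((6*p >= -15 && lim_1 == -15) ==> (((lim_1 > -4 && 2*lim_1 <= 1) <==> (data[p] == -4 ==> 2*lim_1 == data[2] + 6*p - 2)) || (12*p > -30 && 3*lim_1 == -1))) && ((!(6*p >= -15 && lim_1 == -15)) ==> (((lim_1 > -4 && 2*lim_1 <= 1) <==> (data[p] == -4 ==> 2*lim_1 == data[2] + 3*p - 4)) || (6*p > -26 && 3*lim_1 == -1)))))) && ((!(6*p > -20 ==> a[3] < 6*p + 20)) ==> (((9*p > -33 && 18*p <= -57) <==> (data[p] == -4 ==> 15*p == data[2] - 62)) || (6*p > -26 && 27*p == -88)))


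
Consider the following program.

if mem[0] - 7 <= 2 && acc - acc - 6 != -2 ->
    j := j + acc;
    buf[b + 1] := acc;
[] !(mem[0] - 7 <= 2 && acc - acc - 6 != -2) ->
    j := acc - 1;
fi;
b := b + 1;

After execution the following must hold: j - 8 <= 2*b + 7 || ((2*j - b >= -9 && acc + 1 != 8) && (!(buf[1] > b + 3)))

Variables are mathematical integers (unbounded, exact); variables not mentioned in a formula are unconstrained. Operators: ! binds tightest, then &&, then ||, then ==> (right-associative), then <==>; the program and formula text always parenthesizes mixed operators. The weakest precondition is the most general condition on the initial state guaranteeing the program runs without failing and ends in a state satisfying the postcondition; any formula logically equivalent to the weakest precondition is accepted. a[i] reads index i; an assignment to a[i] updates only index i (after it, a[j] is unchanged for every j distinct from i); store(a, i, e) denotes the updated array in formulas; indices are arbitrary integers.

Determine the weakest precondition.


Working backward. After the program, the postcondition j - 8 <= 2*b + 7 || ((2*j - b >= -9 && acc + 1 != 8) && (!(buf[1] > b + 3))) must hold; in canonical form it is j <= 2*b + 15 || (2*j >= b - 9 && acc != 7 && (!(buf[1] > b + 3))).
Before b := b + 1: j <= 2*b + 17 || (2*j >= b - 8 && acc != 7 && (!(buf[1] > b + 4)))
Then branch requires acc + j <= 2*b + 17 || (2*acc + 2*j >= b - 8 && acc != 7 && (!(store(buf, b + 1, acc)[1] > b + 4))); else branch requires acc <= 2*b + 18 || (2*acc >= b - 6 && acc != 7 && (!(buf[1] > b + 4))).
Before the if: (mem[0] <= 9 ==> (acc + j <= 2*b + 17 || (2*acc + 2*j >= b - 8 && acc != 7 && (!(store(buf, b + 1, acc)[1] > b + 4))))) && ((!(mem[0] <= 9)) ==> (acc <= 2*b + 18 || (2*acc >= b - 6 && acc != 7 && (!(buf[1] > b + 4)))))
Answer: WP = (mem[0] <= 9 ==> (acc + j <= 2*b + 17 || (2*acc + 2*j >= b - 8 && acc != 7 && (!(store(buf, b + 1, acc)[1] > b + 4))))) && ((!(mem[0] <= 9)) ==> (acc <= 2*b + 18 || (2*acc >= b - 6 && acc != 7 && (!(buf[1] > b + 4)))))


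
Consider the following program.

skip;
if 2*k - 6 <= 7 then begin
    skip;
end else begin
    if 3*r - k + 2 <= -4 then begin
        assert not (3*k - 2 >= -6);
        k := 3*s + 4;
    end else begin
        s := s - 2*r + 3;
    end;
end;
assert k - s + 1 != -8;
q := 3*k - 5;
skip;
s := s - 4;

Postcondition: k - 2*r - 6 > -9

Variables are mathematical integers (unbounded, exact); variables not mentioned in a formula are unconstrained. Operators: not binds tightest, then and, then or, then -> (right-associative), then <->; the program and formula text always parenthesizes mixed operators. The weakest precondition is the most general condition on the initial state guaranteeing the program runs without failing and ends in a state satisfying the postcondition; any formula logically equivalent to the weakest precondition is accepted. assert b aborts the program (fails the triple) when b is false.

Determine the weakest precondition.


Working backward. After the program, the postcondition k - 2*r - 6 > -9 must hold; in canonical form it is k > 2*r - 3.
Before s := s - 4: k > 2*r - 3
Before skip: k > 2*r - 3
Before q := 3*k - 5: k > 2*r - 3
Before assert k - s + 1 != -8: k != s - 9 and k > 2*r - 3
Then branch requires k != s - 9 and k > 2*r - 3; else branch requires (3*r <= k - 6 -> ((not (3*k >= -4)) and 2*s != -13 and 3*s > 2*r - 7)) and ((not (3*r <= k - 6)) -> (k + 2*r != s - 6 and k > 2*r - 3)).
Before the if: (2*k <= 13 -> (k != s - 9 and k > 2*r - 3)) and ((not (2*k <= 13)) -> ((3*r <= k - 6 -> ((not (3*k >= -4)) and 2*s != -13 and 3*s > 2*r - 7)) and ((not (3*r <= k - 6)) -> (k + 2*r != s - 6 and k > 2*r - 3))))
Before skip: (2*k <= 13 -> (k != s - 9 and k > 2*r - 3)) and ((not (2*k <= 13)) -> ((3*r <= k - 6 -> ((not (3*k >= -4)) and 2*s != -13 and 3*s > 2*r - 7)) and ((not (3*r <= k - 6)) -> (k + 2*r != s - 6 and k > 2*r - 3))))
Answer: WP = (2*k <= 13 -> (k != s - 9 and k > 2*r - 3)) and ((not (2*k <= 13)) -> ((3*r <= k - 6 -> ((not (3*k >= -4)) and 2*s != -13 and 3*s > 2*r - 7)) and ((not (3*r <= k - 6)) -> (k + 2*r != s - 6 and k > 2*r - 3))))
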